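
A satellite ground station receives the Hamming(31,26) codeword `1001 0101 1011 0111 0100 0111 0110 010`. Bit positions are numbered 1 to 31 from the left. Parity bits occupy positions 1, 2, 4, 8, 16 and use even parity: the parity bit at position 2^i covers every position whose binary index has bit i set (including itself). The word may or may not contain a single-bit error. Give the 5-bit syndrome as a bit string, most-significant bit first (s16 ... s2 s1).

00000

s1: b1⊕b3⊕b5⊕b7⊕b9⊕b11⊕b13⊕b15⊕b17⊕b19⊕b21⊕b23⊕b25⊕b27⊕b29⊕b31 = 1⊕0⊕0⊕0⊕1⊕1⊕0⊕1⊕0⊕0⊕0⊕1⊕0⊕1⊕0⊕0 = 0
s2: b2⊕b3⊕b6⊕b7⊕b10⊕b11⊕b14⊕b15⊕b18⊕b19⊕b22⊕b23⊕b26⊕b27⊕b30⊕b31 = 0⊕0⊕1⊕0⊕0⊕1⊕1⊕1⊕1⊕0⊕1⊕1⊕1⊕1⊕1⊕0 = 0
s4: b4⊕b5⊕b6⊕b7⊕b12⊕b13⊕b14⊕b15⊕b20⊕b21⊕b22⊕b23⊕b28⊕b29⊕b30⊕b31 = 1⊕0⊕1⊕0⊕1⊕0⊕1⊕1⊕0⊕0⊕1⊕1⊕0⊕0⊕1⊕0 = 0
s8: b8⊕b9⊕b10⊕b11⊕b12⊕b13⊕b14⊕b15⊕b24⊕b25⊕b26⊕b27⊕b28⊕b29⊕b30⊕b31 = 1⊕1⊕0⊕1⊕1⊕0⊕1⊕1⊕1⊕0⊕1⊕1⊕0⊕0⊕1⊕0 = 0
s16: b16⊕b17⊕b18⊕b19⊕b20⊕b21⊕b22⊕b23⊕b24⊕b25⊕b26⊕b27⊕b28⊕b29⊕b30⊕b31 = 1⊕0⊕1⊕0⊕0⊕0⊕1⊕1⊕1⊕0⊕1⊕1⊕0⊕0⊕1⊕0 = 0
Syndrome (s16...s1) = 00000 → position 0 (no error).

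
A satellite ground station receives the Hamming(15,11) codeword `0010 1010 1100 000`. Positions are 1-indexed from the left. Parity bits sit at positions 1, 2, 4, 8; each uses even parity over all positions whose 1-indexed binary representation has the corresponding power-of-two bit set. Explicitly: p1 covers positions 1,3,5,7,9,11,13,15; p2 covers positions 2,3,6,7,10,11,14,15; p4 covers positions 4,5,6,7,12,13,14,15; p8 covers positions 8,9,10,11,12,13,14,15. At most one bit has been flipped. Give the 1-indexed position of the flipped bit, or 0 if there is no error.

2

s1: b1⊕b3⊕b5⊕b7⊕b9⊕b11⊕b13⊕b15 = 0⊕1⊕1⊕1⊕1⊕0⊕0⊕0 = 0
s2: b2⊕b3⊕b6⊕b7⊕b10⊕b11⊕b14⊕b15 = 0⊕1⊕0⊕1⊕1⊕0⊕0⊕0 = 1
s4: b4⊕b5⊕b6⊕b7⊕b12⊕b13⊕b14⊕b15 = 0⊕1⊕0⊕1⊕0⊕0⊕0⊕0 = 0
s8: b8⊕b9⊕b10⊕b11⊕b12⊕b13⊕b14⊕b15 = 0⊕1⊕1⊕0⊕0⊕0⊕0⊕0 = 0
Syndrome (s8...s1) = 0010 → position 2.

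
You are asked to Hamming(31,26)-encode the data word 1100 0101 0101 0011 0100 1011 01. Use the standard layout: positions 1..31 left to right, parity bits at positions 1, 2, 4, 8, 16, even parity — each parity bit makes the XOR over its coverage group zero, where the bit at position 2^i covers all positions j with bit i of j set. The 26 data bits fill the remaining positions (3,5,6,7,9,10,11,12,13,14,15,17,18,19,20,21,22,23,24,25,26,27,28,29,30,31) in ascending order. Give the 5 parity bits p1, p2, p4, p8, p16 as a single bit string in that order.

Place data bits at non-power-of-two positions: b3=1, b5=1, b6=0, b7=0, b9=0, b10=1, b11=0, b12=1, b13=0, b14=1, b15=0, b17=1, b18=0, b19=0, b20=1, b21=1, b22=0, b23=1, b24=0, b25=0, b26=1, b27=0, b28=1, b29=1, b30=0, b31=1.
p1 = XOR of data positions {3,5,7,9,11,13,15,17,19,21,23,25,27,29,31} = 1⊕1⊕0⊕0⊕0⊕0⊕0⊕1⊕0⊕1⊕1⊕0⊕0⊕1⊕1 = 1
p2 = XOR of data positions {3,6,7,10,11,14,15,18,19,22,23,26,27,30,31} = 1⊕0⊕0⊕1⊕0⊕1⊕0⊕0⊕0⊕0⊕1⊕1⊕0⊕0⊕1 = 0
p4 = XOR of data positions {5,6,7,12,13,14,15,20,21,22,23,28,29,30,31} = 1⊕0⊕0⊕1⊕0⊕1⊕0⊕1⊕1⊕0⊕1⊕1⊕1⊕0⊕1 = 1
p8 = XOR of data positions {9,10,11,12,13,14,15,24,25,26,27,28,29,30,31} = 0⊕1⊕0⊕1⊕0⊕1⊕0⊕0⊕0⊕1⊕0⊕1⊕1⊕0⊕1 = 1
p16 = XOR of data positions {17,18,19,20,21,22,23,24,25,26,27,28,29,30,31} = 1⊕0⊕0⊕1⊕1⊕0⊕1⊕0⊕0⊕1⊕0⊕1⊕1⊕0⊕1 = 0
Parity bits p1,p2,p4,p8,p16 = 10110

10110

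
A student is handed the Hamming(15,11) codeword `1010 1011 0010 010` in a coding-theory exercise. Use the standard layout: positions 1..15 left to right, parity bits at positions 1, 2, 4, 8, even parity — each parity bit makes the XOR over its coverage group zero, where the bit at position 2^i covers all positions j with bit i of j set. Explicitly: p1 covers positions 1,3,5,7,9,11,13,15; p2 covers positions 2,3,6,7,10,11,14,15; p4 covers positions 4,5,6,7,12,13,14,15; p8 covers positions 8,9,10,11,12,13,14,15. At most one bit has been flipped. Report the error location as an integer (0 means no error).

s1: b1⊕b3⊕b5⊕b7⊕b9⊕b11⊕b13⊕b15 = 1⊕1⊕1⊕1⊕0⊕1⊕0⊕0 = 1
s2: b2⊕b3⊕b6⊕b7⊕b10⊕b11⊕b14⊕b15 = 0⊕1⊕0⊕1⊕0⊕1⊕1⊕0 = 0
s4: b4⊕b5⊕b6⊕b7⊕b12⊕b13⊕b14⊕b15 = 0⊕1⊕0⊕1⊕0⊕0⊕1⊕0 = 1
s8: b8⊕b9⊕b10⊕b11⊕b12⊕b13⊕b14⊕b15 = 1⊕0⊕0⊕1⊕0⊕0⊕1⊕0 = 1
Syndrome (s8...s1) = 1101 → position 13.

13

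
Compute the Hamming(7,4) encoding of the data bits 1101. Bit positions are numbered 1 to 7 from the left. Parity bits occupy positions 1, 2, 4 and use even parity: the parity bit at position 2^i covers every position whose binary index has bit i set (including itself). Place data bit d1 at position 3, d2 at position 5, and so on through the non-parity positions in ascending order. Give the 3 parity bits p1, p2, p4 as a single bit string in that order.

Place data bits at non-power-of-two positions: b3=1, b5=1, b6=0, b7=1.
p1 = XOR of data positions {3,5,7} = 1⊕1⊕1 = 1
p2 = XOR of data positions {3,6,7} = 1⊕0⊕1 = 0
p4 = XOR of data positions {5,6,7} = 1⊕0⊕1 = 0
Parity bits p1,p2,p4 = 100

100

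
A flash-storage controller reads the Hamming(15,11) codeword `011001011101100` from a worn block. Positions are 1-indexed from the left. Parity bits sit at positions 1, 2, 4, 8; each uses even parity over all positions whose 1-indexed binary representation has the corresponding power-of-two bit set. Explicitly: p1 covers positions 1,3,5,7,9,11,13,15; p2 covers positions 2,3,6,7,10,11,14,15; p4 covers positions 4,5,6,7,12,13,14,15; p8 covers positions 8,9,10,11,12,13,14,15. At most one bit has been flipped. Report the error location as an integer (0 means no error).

s1: b1⊕b3⊕b5⊕b7⊕b9⊕b11⊕b13⊕b15 = 0⊕1⊕0⊕0⊕1⊕0⊕1⊕0 = 1
s2: b2⊕b3⊕b6⊕b7⊕b10⊕b11⊕b14⊕b15 = 1⊕1⊕1⊕0⊕1⊕0⊕0⊕0 = 0
s4: b4⊕b5⊕b6⊕b7⊕b12⊕b13⊕b14⊕b15 = 0⊕0⊕1⊕0⊕1⊕1⊕0⊕0 = 1
s8: b8⊕b9⊕b10⊕b11⊕b12⊕b13⊕b14⊕b15 = 1⊕1⊕1⊕0⊕1⊕1⊕0⊕0 = 1
Syndrome (s8...s1) = 1101 → position 13.

13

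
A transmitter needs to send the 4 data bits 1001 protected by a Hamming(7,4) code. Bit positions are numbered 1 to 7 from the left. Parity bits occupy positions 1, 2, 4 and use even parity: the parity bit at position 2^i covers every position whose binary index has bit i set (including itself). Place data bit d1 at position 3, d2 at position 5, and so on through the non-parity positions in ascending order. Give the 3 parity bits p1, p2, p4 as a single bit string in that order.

001

Place data bits at non-power-of-two positions: b3=1, b5=0, b6=0, b7=1.
p1 = XOR of data positions {3,5,7} = 1⊕0⊕1 = 0
p2 = XOR of data positions {3,6,7} = 1⊕0⊕1 = 0
p4 = XOR of data positions {5,6,7} = 0⊕0⊕1 = 1
Parity bits p1,p2,p4 = 001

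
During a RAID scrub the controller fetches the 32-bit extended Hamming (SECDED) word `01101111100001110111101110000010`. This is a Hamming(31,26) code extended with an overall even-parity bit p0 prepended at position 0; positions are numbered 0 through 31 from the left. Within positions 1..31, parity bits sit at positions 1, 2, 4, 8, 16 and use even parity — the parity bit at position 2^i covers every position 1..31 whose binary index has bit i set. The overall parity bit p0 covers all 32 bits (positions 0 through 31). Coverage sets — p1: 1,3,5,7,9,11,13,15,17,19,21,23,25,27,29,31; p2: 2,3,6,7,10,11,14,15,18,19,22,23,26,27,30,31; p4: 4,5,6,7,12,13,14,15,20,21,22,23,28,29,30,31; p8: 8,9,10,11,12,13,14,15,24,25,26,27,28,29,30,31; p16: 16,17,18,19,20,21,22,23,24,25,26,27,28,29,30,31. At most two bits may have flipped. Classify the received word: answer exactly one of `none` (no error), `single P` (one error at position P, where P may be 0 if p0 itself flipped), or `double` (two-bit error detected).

double

s1: b1⊕b3⊕b5⊕b7⊕b9⊕b11⊕b13⊕b15⊕b17⊕b19⊕b21⊕b23⊕b25⊕b27⊕b29⊕b31 = 1⊕0⊕1⊕1⊕0⊕0⊕1⊕1⊕1⊕1⊕0⊕1⊕0⊕0⊕0⊕0 = 0
s2: b2⊕b3⊕b6⊕b7⊕b10⊕b11⊕b14⊕b15⊕b18⊕b19⊕b22⊕b23⊕b26⊕b27⊕b30⊕b31 = 1⊕0⊕1⊕1⊕0⊕0⊕1⊕1⊕1⊕1⊕1⊕1⊕0⊕0⊕1⊕0 = 0
s4: b4⊕b5⊕b6⊕b7⊕b12⊕b13⊕b14⊕b15⊕b20⊕b21⊕b22⊕b23⊕b28⊕b29⊕b30⊕b31 = 1⊕1⊕1⊕1⊕0⊕1⊕1⊕1⊕1⊕0⊕1⊕1⊕0⊕0⊕1⊕0 = 1
s8: b8⊕b9⊕b10⊕b11⊕b12⊕b13⊕b14⊕b15⊕b24⊕b25⊕b26⊕b27⊕b28⊕b29⊕b30⊕b31 = 1⊕0⊕0⊕0⊕0⊕1⊕1⊕1⊕1⊕0⊕0⊕0⊕0⊕0⊕1⊕0 = 0
s16: b16⊕b17⊕b18⊕b19⊕b20⊕b21⊕b22⊕b23⊕b24⊕b25⊕b26⊕b27⊕b28⊕b29⊕b30⊕b31 = 0⊕1⊕1⊕1⊕1⊕0⊕1⊕1⊕1⊕0⊕0⊕0⊕0⊕0⊕1⊕0 = 0
Syndrome (s16...s1) = 00100 → position 4.
Overall parity (XOR of all 32 bits, including p0): 0⊕1⊕1⊕0⊕1⊕1⊕1⊕1⊕1⊕0⊕0⊕0⊕0⊕1⊕1⊕1⊕0⊕1⊕1⊕1⊕1⊕0⊕1⊕1⊕1⊕0⊕0⊕0⊕0⊕0⊕1⊕0 = 0
Overall=0, syndrome position=4 → double-bit error detected (uncorrectable).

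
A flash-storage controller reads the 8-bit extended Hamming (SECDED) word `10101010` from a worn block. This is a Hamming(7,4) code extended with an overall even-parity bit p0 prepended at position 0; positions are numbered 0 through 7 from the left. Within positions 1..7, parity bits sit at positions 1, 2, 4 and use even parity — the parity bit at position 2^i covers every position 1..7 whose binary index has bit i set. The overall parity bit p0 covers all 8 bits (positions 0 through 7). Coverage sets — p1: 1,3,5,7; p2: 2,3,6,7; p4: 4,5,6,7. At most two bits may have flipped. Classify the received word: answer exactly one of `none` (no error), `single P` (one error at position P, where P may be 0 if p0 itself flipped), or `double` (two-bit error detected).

none

s1: b1⊕b3⊕b5⊕b7 = 0⊕0⊕0⊕0 = 0
s2: b2⊕b3⊕b6⊕b7 = 1⊕0⊕1⊕0 = 0
s4: b4⊕b5⊕b6⊕b7 = 1⊕0⊕1⊕0 = 0
Syndrome (s4...s1) = 000 → position 0 (no error).
Overall parity (XOR of all 8 bits, including p0): 1⊕0⊕1⊕0⊕1⊕0⊕1⊕0 = 0
Overall=0, syndrome position=0 → no error.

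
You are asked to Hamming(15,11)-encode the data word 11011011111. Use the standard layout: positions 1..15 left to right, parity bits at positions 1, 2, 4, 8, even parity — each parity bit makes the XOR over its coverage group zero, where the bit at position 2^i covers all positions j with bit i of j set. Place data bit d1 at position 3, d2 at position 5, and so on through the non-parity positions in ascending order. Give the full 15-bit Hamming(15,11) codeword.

Place data bits at non-power-of-two positions: b3=1, b5=1, b6=0, b7=1, b9=1, b10=0, b11=1, b12=1, b13=1, b14=1, b15=1.
p1 = XOR of data positions {3,5,7,9,11,13,15} = 1⊕1⊕1⊕1⊕1⊕1⊕1 = 1
p2 = XOR of data positions {3,6,7,10,11,14,15} = 1⊕0⊕1⊕0⊕1⊕1⊕1 = 1
p4 = XOR of data positions {5,6,7,12,13,14,15} = 1⊕0⊕1⊕1⊕1⊕1⊕1 = 0
p8 = XOR of data positions {9,10,11,12,13,14,15} = 1⊕0⊕1⊕1⊕1⊕1⊕1 = 0
Codeword b1..b15 = 111010101011111

111010101011111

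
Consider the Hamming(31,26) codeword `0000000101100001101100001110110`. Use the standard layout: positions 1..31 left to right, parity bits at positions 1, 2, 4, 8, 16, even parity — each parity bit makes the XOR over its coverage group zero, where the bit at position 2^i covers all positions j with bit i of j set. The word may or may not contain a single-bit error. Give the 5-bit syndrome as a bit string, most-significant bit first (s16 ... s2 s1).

s1: b1⊕b3⊕b5⊕b7⊕b9⊕b11⊕b13⊕b15⊕b17⊕b19⊕b21⊕b23⊕b25⊕b27⊕b29⊕b31 = 0⊕0⊕0⊕0⊕0⊕1⊕0⊕0⊕1⊕1⊕0⊕0⊕1⊕1⊕1⊕0 = 0
s2: b2⊕b3⊕b6⊕b7⊕b10⊕b11⊕b14⊕b15⊕b18⊕b19⊕b22⊕b23⊕b26⊕b27⊕b30⊕b31 = 0⊕0⊕0⊕0⊕1⊕1⊕0⊕0⊕0⊕1⊕0⊕0⊕1⊕1⊕1⊕0 = 0
s4: b4⊕b5⊕b6⊕b7⊕b12⊕b13⊕b14⊕b15⊕b20⊕b21⊕b22⊕b23⊕b28⊕b29⊕b30⊕b31 = 0⊕0⊕0⊕0⊕0⊕0⊕0⊕0⊕1⊕0⊕0⊕0⊕0⊕1⊕1⊕0 = 1
s8: b8⊕b9⊕b10⊕b11⊕b12⊕b13⊕b14⊕b15⊕b24⊕b25⊕b26⊕b27⊕b28⊕b29⊕b30⊕b31 = 1⊕0⊕1⊕1⊕0⊕0⊕0⊕0⊕0⊕1⊕1⊕1⊕0⊕1⊕1⊕0 = 0
s16: b16⊕b17⊕b18⊕b19⊕b20⊕b21⊕b22⊕b23⊕b24⊕b25⊕b26⊕b27⊕b28⊕b29⊕b30⊕b31 = 1⊕1⊕0⊕1⊕1⊕0⊕0⊕0⊕0⊕1⊕1⊕1⊕0⊕1⊕1⊕0 = 1
Syndrome (s16...s1) = 10100 → position 20.

10100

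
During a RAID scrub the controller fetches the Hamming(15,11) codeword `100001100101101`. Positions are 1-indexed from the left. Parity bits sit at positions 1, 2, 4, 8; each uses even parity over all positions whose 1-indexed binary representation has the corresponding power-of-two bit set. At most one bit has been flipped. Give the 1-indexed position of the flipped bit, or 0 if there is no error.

s1: b1⊕b3⊕b5⊕b7⊕b9⊕b11⊕b13⊕b15 = 1⊕0⊕0⊕1⊕0⊕0⊕1⊕1 = 0
s2: b2⊕b3⊕b6⊕b7⊕b10⊕b11⊕b14⊕b15 = 0⊕0⊕1⊕1⊕1⊕0⊕0⊕1 = 0
s4: b4⊕b5⊕b6⊕b7⊕b12⊕b13⊕b14⊕b15 = 0⊕0⊕1⊕1⊕1⊕1⊕0⊕1 = 1
s8: b8⊕b9⊕b10⊕b11⊕b12⊕b13⊕b14⊕b15 = 0⊕0⊕1⊕0⊕1⊕1⊕0⊕1 = 0
Syndrome (s8...s1) = 0100 → position 4.

4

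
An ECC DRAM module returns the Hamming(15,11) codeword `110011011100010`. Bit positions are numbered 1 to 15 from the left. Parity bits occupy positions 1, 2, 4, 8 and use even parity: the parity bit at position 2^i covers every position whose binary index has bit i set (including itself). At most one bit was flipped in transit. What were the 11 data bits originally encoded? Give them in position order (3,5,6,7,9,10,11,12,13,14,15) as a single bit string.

00101100010

s1: b1⊕b3⊕b5⊕b7⊕b9⊕b11⊕b13⊕b15 = 1⊕0⊕1⊕0⊕1⊕0⊕0⊕0 = 1
s2: b2⊕b3⊕b6⊕b7⊕b10⊕b11⊕b14⊕b15 = 1⊕0⊕1⊕0⊕1⊕0⊕1⊕0 = 0
s4: b4⊕b5⊕b6⊕b7⊕b12⊕b13⊕b14⊕b15 = 0⊕1⊕1⊕0⊕0⊕0⊕1⊕0 = 1
s8: b8⊕b9⊕b10⊕b11⊕b12⊕b13⊕b14⊕b15 = 1⊕1⊕1⊕0⊕0⊕0⊕1⊕0 = 0
Syndrome (s8...s1) = 0101 → position 5.
Flip bit 5: corrected codeword = 110001011100010
Data bits at positions 3,5,6,7,9,10,11,12,13,14,15: 00101100010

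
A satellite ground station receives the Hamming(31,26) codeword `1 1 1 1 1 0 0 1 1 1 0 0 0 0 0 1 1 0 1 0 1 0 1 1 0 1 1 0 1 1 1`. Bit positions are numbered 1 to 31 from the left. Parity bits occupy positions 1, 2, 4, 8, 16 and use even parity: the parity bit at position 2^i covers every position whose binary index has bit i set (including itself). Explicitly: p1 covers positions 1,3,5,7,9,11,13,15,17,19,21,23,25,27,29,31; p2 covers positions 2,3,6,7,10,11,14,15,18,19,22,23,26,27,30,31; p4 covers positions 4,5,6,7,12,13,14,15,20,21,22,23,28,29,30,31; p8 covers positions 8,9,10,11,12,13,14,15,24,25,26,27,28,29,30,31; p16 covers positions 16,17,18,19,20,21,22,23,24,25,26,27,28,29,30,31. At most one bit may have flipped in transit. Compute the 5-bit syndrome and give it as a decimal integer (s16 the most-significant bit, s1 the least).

s1: b1⊕b3⊕b5⊕b7⊕b9⊕b11⊕b13⊕b15⊕b17⊕b19⊕b21⊕b23⊕b25⊕b27⊕b29⊕b31 = 1⊕1⊕1⊕0⊕1⊕0⊕0⊕0⊕1⊕1⊕1⊕1⊕0⊕1⊕1⊕1 = 1
s2: b2⊕b3⊕b6⊕b7⊕b10⊕b11⊕b14⊕b15⊕b18⊕b19⊕b22⊕b23⊕b26⊕b27⊕b30⊕b31 = 1⊕1⊕0⊕0⊕1⊕0⊕0⊕0⊕0⊕1⊕0⊕1⊕1⊕1⊕1⊕1 = 1
s4: b4⊕b5⊕b6⊕b7⊕b12⊕b13⊕b14⊕b15⊕b20⊕b21⊕b22⊕b23⊕b28⊕b29⊕b30⊕b31 = 1⊕1⊕0⊕0⊕0⊕0⊕0⊕0⊕0⊕1⊕0⊕1⊕0⊕1⊕1⊕1 = 1
s8: b8⊕b9⊕b10⊕b11⊕b12⊕b13⊕b14⊕b15⊕b24⊕b25⊕b26⊕b27⊕b28⊕b29⊕b30⊕b31 = 1⊕1⊕1⊕0⊕0⊕0⊕0⊕0⊕1⊕0⊕1⊕1⊕0⊕1⊕1⊕1 = 1
s16: b16⊕b17⊕b18⊕b19⊕b20⊕b21⊕b22⊕b23⊕b24⊕b25⊕b26⊕b27⊕b28⊕b29⊕b30⊕b31 = 1⊕1⊕0⊕1⊕0⊕1⊕0⊕1⊕1⊕0⊕1⊕1⊕0⊕1⊕1⊕1 = 1
Syndrome (s16...s1) = 11111 → position 31.

31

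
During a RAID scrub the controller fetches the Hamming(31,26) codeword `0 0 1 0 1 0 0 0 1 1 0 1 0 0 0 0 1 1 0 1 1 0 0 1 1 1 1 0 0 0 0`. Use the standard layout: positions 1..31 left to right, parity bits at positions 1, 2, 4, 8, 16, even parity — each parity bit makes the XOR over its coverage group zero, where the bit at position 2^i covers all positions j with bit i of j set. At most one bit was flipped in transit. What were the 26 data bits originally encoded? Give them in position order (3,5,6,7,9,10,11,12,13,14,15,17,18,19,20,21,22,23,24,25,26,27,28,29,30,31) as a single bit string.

s1: b1⊕b3⊕b5⊕b7⊕b9⊕b11⊕b13⊕b15⊕b17⊕b19⊕b21⊕b23⊕b25⊕b27⊕b29⊕b31 = 0⊕1⊕1⊕0⊕1⊕0⊕0⊕0⊕1⊕0⊕1⊕0⊕1⊕1⊕0⊕0 = 1
s2: b2⊕b3⊕b6⊕b7⊕b10⊕b11⊕b14⊕b15⊕b18⊕b19⊕b22⊕b23⊕b26⊕b27⊕b30⊕b31 = 0⊕1⊕0⊕0⊕1⊕0⊕0⊕0⊕1⊕0⊕0⊕0⊕1⊕1⊕0⊕0 = 1
s4: b4⊕b5⊕b6⊕b7⊕b12⊕b13⊕b14⊕b15⊕b20⊕b21⊕b22⊕b23⊕b28⊕b29⊕b30⊕b31 = 0⊕1⊕0⊕0⊕1⊕0⊕0⊕0⊕1⊕1⊕0⊕0⊕0⊕0⊕0⊕0 = 0
s8: b8⊕b9⊕b10⊕b11⊕b12⊕b13⊕b14⊕b15⊕b24⊕b25⊕b26⊕b27⊕b28⊕b29⊕b30⊕b31 = 0⊕1⊕1⊕0⊕1⊕0⊕0⊕0⊕1⊕1⊕1⊕1⊕0⊕0⊕0⊕0 = 1
s16: b16⊕b17⊕b18⊕b19⊕b20⊕b21⊕b22⊕b23⊕b24⊕b25⊕b26⊕b27⊕b28⊕b29⊕b30⊕b31 = 0⊕1⊕1⊕0⊕1⊕1⊕0⊕0⊕1⊕1⊕1⊕1⊕0⊕0⊕0⊕0 = 0
Syndrome (s16...s1) = 01011 → position 11.
Flip bit 11: corrected codeword = 0010100011110000110110011110000
Data bits at positions 3,5,6,7,9,10,11,12,13,14,15,17,18,19,20,21,22,23,24,25,26,27,28,29,30,31: 11001111000110110011110000

11001111000110110011110000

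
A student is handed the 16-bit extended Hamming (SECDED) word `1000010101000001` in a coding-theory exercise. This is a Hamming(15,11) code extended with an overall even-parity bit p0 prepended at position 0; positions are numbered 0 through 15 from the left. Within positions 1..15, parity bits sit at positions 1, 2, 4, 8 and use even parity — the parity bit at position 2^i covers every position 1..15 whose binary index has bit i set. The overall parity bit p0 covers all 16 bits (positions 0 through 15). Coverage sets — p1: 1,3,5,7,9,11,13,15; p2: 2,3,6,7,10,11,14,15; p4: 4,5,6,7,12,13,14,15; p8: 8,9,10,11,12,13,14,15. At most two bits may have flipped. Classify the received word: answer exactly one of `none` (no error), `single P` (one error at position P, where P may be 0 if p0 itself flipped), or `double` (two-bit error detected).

s1: b1⊕b3⊕b5⊕b7⊕b9⊕b11⊕b13⊕b15 = 0⊕0⊕1⊕1⊕1⊕0⊕0⊕1 = 0
s2: b2⊕b3⊕b6⊕b7⊕b10⊕b11⊕b14⊕b15 = 0⊕0⊕0⊕1⊕0⊕0⊕0⊕1 = 0
s4: b4⊕b5⊕b6⊕b7⊕b12⊕b13⊕b14⊕b15 = 0⊕1⊕0⊕1⊕0⊕0⊕0⊕1 = 1
s8: b8⊕b9⊕b10⊕b11⊕b12⊕b13⊕b14⊕b15 = 0⊕1⊕0⊕0⊕0⊕0⊕0⊕1 = 0
Syndrome (s8...s1) = 0100 → position 4.
Overall parity (XOR of all 16 bits, including p0): 1⊕0⊕0⊕0⊕0⊕1⊕0⊕1⊕0⊕1⊕0⊕0⊕0⊕0⊕0⊕1 = 1
Overall=1, syndrome position=4 → single-bit error at position 4.

single 4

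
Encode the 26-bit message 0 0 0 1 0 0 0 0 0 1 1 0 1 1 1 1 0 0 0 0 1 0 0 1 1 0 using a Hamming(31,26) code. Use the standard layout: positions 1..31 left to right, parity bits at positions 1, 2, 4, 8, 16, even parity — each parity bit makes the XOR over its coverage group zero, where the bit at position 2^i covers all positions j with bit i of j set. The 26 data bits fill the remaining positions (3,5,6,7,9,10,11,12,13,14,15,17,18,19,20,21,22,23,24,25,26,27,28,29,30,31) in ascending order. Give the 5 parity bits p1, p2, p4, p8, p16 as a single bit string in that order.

Place data bits at non-power-of-two positions: b3=0, b5=0, b6=0, b7=1, b9=0, b10=0, b11=0, b12=0, b13=0, b14=1, b15=1, b17=0, b18=1, b19=1, b20=1, b21=1, b22=0, b23=0, b24=0, b25=0, b26=1, b27=0, b28=0, b29=1, b30=1, b31=0.
p1 = XOR of data positions {3,5,7,9,11,13,15,17,19,21,23,25,27,29,31} = 0⊕0⊕1⊕0⊕0⊕0⊕1⊕0⊕1⊕1⊕0⊕0⊕0⊕1⊕0 = 1
p2 = XOR of data positions {3,6,7,10,11,14,15,18,19,22,23,26,27,30,31} = 0⊕0⊕1⊕0⊕0⊕1⊕1⊕1⊕1⊕0⊕0⊕1⊕0⊕1⊕0 = 1
p4 = XOR of data positions {5,6,7,12,13,14,15,20,21,22,23,28,29,30,31} = 0⊕0⊕1⊕0⊕0⊕1⊕1⊕1⊕1⊕0⊕0⊕0⊕1⊕1⊕0 = 1
p8 = XOR of data positions {9,10,11,12,13,14,15,24,25,26,27,28,29,30,31} = 0⊕0⊕0⊕0⊕0⊕1⊕1⊕0⊕0⊕1⊕0⊕0⊕1⊕1⊕0 = 1
p16 = XOR of data positions {17,18,19,20,21,22,23,24,25,26,27,28,29,30,31} = 0⊕1⊕1⊕1⊕1⊕0⊕0⊕0⊕0⊕1⊕0⊕0⊕1⊕1⊕0 = 1
Parity bits p1,p2,p4,p8,p16 = 11111

11111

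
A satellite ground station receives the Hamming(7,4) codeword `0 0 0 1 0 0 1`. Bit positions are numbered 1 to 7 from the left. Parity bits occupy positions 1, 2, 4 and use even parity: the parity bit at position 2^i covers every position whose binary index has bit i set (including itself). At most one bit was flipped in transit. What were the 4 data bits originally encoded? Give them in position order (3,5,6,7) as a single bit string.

s1: b1⊕b3⊕b5⊕b7 = 0⊕0⊕0⊕1 = 1
s2: b2⊕b3⊕b6⊕b7 = 0⊕0⊕0⊕1 = 1
s4: b4⊕b5⊕b6⊕b7 = 1⊕0⊕0⊕1 = 0
Syndrome (s4...s1) = 011 → position 3.
Flip bit 3: corrected codeword = 0011001
Data bits at positions 3,5,6,7: 1001

1001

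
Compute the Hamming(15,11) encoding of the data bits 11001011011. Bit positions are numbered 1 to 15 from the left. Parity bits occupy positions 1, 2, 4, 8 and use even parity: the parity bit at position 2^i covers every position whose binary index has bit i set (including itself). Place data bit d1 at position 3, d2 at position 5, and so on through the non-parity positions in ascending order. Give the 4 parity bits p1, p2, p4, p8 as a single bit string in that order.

1001

Place data bits at non-power-of-two positions: b3=1, b5=1, b6=0, b7=0, b9=1, b10=0, b11=1, b12=1, b13=0, b14=1, b15=1.
p1 = XOR of data positions {3,5,7,9,11,13,15} = 1⊕1⊕0⊕1⊕1⊕0⊕1 = 1
p2 = XOR of data positions {3,6,7,10,11,14,15} = 1⊕0⊕0⊕0⊕1⊕1⊕1 = 0
p4 = XOR of data positions {5,6,7,12,13,14,15} = 1⊕0⊕0⊕1⊕0⊕1⊕1 = 0
p8 = XOR of data positions {9,10,11,12,13,14,15} = 1⊕0⊕1⊕1⊕0⊕1⊕1 = 1
Parity bits p1,p2,p4,p8 = 1001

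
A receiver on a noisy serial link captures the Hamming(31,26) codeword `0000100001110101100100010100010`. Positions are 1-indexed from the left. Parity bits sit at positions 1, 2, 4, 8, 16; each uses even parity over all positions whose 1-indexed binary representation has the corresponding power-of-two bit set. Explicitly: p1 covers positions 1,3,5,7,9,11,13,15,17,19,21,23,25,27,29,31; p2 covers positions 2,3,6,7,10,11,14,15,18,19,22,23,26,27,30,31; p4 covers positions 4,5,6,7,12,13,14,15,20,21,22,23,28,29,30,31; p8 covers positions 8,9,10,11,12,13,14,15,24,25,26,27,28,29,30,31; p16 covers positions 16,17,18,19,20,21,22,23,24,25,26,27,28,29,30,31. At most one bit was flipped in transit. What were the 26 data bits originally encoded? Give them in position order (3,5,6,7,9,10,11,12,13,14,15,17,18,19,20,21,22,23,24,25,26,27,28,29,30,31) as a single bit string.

s1: b1⊕b3⊕b5⊕b7⊕b9⊕b11⊕b13⊕b15⊕b17⊕b19⊕b21⊕b23⊕b25⊕b27⊕b29⊕b31 = 0⊕0⊕1⊕0⊕0⊕1⊕0⊕0⊕1⊕0⊕0⊕0⊕0⊕0⊕0⊕0 = 1
s2: b2⊕b3⊕b6⊕b7⊕b10⊕b11⊕b14⊕b15⊕b18⊕b19⊕b22⊕b23⊕b26⊕b27⊕b30⊕b31 = 0⊕0⊕0⊕0⊕1⊕1⊕1⊕0⊕0⊕0⊕0⊕0⊕1⊕0⊕1⊕0 = 1
s4: b4⊕b5⊕b6⊕b7⊕b12⊕b13⊕b14⊕b15⊕b20⊕b21⊕b22⊕b23⊕b28⊕b29⊕b30⊕b31 = 0⊕1⊕0⊕0⊕1⊕0⊕1⊕0⊕1⊕0⊕0⊕0⊕0⊕0⊕1⊕0 = 1
s8: b8⊕b9⊕b10⊕b11⊕b12⊕b13⊕b14⊕b15⊕b24⊕b25⊕b26⊕b27⊕b28⊕b29⊕b30⊕b31 = 0⊕0⊕1⊕1⊕1⊕0⊕1⊕0⊕1⊕0⊕1⊕0⊕0⊕0⊕1⊕0 = 1
s16: b16⊕b17⊕b18⊕b19⊕b20⊕b21⊕b22⊕b23⊕b24⊕b25⊕b26⊕b27⊕b28⊕b29⊕b30⊕b31 = 1⊕1⊕0⊕0⊕1⊕0⊕0⊕0⊕1⊕0⊕1⊕0⊕0⊕0⊕1⊕0 = 0
Syndrome (s16...s1) = 01111 → position 15.
Flip bit 15: corrected codeword = 0000100001110111100100010100010
Data bits at positions 3,5,6,7,9,10,11,12,13,14,15,17,18,19,20,21,22,23,24,25,26,27,28,29,30,31: 01000111011100100010100010

01000111011100100010100010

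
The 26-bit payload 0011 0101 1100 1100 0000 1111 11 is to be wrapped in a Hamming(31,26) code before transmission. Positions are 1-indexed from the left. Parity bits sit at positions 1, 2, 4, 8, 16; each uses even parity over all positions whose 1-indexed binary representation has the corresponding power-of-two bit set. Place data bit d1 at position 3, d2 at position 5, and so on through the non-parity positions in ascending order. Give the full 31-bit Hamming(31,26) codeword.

Place data bits at non-power-of-two positions: b3=0, b5=0, b6=1, b7=1, b9=0, b10=1, b11=0, b12=1, b13=1, b14=1, b15=0, b17=0, b18=1, b19=1, b20=0, b21=0, b22=0, b23=0, b24=0, b25=0, b26=1, b27=1, b28=1, b29=1, b30=1, b31=1.
p1 = XOR of data positions {3,5,7,9,11,13,15,17,19,21,23,25,27,29,31} = 0⊕0⊕1⊕0⊕0⊕1⊕0⊕0⊕1⊕0⊕0⊕0⊕1⊕1⊕1 = 0
p2 = XOR of data positions {3,6,7,10,11,14,15,18,19,22,23,26,27,30,31} = 0⊕1⊕1⊕1⊕0⊕1⊕0⊕1⊕1⊕0⊕0⊕1⊕1⊕1⊕1 = 0
p4 = XOR of data positions {5,6,7,12,13,14,15,20,21,22,23,28,29,30,31} = 0⊕1⊕1⊕1⊕1⊕1⊕0⊕0⊕0⊕0⊕0⊕1⊕1⊕1⊕1 = 1
p8 = XOR of data positions {9,10,11,12,13,14,15,24,25,26,27,28,29,30,31} = 0⊕1⊕0⊕1⊕1⊕1⊕0⊕0⊕0⊕1⊕1⊕1⊕1⊕1⊕1 = 0
p16 = XOR of data positions {17,18,19,20,21,22,23,24,25,26,27,28,29,30,31} = 0⊕1⊕1⊕0⊕0⊕0⊕0⊕0⊕0⊕1⊕1⊕1⊕1⊕1⊕1 = 0
Codeword b1..b31 = 0001011001011100011000000111111

0001011001011100011000000111111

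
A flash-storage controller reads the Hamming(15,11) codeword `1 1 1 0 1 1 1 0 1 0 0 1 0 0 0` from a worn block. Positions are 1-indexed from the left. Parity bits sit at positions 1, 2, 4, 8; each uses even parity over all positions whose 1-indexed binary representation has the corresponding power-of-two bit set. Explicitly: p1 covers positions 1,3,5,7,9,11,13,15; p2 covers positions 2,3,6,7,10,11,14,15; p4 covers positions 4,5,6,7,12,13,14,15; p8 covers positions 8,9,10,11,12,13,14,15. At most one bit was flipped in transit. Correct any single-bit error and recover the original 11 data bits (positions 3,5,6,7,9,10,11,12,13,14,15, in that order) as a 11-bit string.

11111001000

s1: b1⊕b3⊕b5⊕b7⊕b9⊕b11⊕b13⊕b15 = 1⊕1⊕1⊕1⊕1⊕0⊕0⊕0 = 1
s2: b2⊕b3⊕b6⊕b7⊕b10⊕b11⊕b14⊕b15 = 1⊕1⊕1⊕1⊕0⊕0⊕0⊕0 = 0
s4: b4⊕b5⊕b6⊕b7⊕b12⊕b13⊕b14⊕b15 = 0⊕1⊕1⊕1⊕1⊕0⊕0⊕0 = 0
s8: b8⊕b9⊕b10⊕b11⊕b12⊕b13⊕b14⊕b15 = 0⊕1⊕0⊕0⊕1⊕0⊕0⊕0 = 0
Syndrome (s8...s1) = 0001 → position 1.
Flip bit 1: corrected codeword = 011011101001000
Data bits at positions 3,5,6,7,9,10,11,12,13,14,15: 11111001000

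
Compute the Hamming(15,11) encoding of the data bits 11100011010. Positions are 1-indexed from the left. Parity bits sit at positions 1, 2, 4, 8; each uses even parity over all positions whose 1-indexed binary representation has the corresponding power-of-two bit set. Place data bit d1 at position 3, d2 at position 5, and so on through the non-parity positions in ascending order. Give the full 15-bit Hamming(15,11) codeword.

Place data bits at non-power-of-two positions: b3=1, b5=1, b6=1, b7=0, b9=0, b10=0, b11=1, b12=1, b13=0, b14=1, b15=0.
p1 = XOR of data positions {3,5,7,9,11,13,15} = 1⊕1⊕0⊕0⊕1⊕0⊕0 = 1
p2 = XOR of data positions {3,6,7,10,11,14,15} = 1⊕1⊕0⊕0⊕1⊕1⊕0 = 0
p4 = XOR of data positions {5,6,7,12,13,14,15} = 1⊕1⊕0⊕1⊕0⊕1⊕0 = 0
p8 = XOR of data positions {9,10,11,12,13,14,15} = 0⊕0⊕1⊕1⊕0⊕1⊕0 = 1
Codeword b1..b15 = 101011010011010

101011010011010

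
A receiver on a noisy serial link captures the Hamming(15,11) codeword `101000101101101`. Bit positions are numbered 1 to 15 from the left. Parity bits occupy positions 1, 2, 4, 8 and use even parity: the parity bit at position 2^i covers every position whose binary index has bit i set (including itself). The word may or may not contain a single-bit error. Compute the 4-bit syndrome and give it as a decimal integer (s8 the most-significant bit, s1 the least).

8

s1: b1⊕b3⊕b5⊕b7⊕b9⊕b11⊕b13⊕b15 = 1⊕1⊕0⊕1⊕1⊕0⊕1⊕1 = 0
s2: b2⊕b3⊕b6⊕b7⊕b10⊕b11⊕b14⊕b15 = 0⊕1⊕0⊕1⊕1⊕0⊕0⊕1 = 0
s4: b4⊕b5⊕b6⊕b7⊕b12⊕b13⊕b14⊕b15 = 0⊕0⊕0⊕1⊕1⊕1⊕0⊕1 = 0
s8: b8⊕b9⊕b10⊕b11⊕b12⊕b13⊕b14⊕b15 = 0⊕1⊕1⊕0⊕1⊕1⊕0⊕1 = 1
Syndrome (s8...s1) = 1000 → position 8.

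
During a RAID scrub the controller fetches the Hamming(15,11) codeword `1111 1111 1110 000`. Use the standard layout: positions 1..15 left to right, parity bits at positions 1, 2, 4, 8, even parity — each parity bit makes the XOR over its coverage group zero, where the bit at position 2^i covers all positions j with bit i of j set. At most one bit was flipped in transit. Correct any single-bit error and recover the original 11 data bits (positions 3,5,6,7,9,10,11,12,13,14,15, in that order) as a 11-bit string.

11111110000

s1: b1⊕b3⊕b5⊕b7⊕b9⊕b11⊕b13⊕b15 = 1⊕1⊕1⊕1⊕1⊕1⊕0⊕0 = 0
s2: b2⊕b3⊕b6⊕b7⊕b10⊕b11⊕b14⊕b15 = 1⊕1⊕1⊕1⊕1⊕1⊕0⊕0 = 0
s4: b4⊕b5⊕b6⊕b7⊕b12⊕b13⊕b14⊕b15 = 1⊕1⊕1⊕1⊕0⊕0⊕0⊕0 = 0
s8: b8⊕b9⊕b10⊕b11⊕b12⊕b13⊕b14⊕b15 = 1⊕1⊕1⊕1⊕0⊕0⊕0⊕0 = 0
Syndrome (s8...s1) = 0000 → position 0 (no error).
No correction needed.
Data bits at positions 3,5,6,7,9,10,11,12,13,14,15: 11111110000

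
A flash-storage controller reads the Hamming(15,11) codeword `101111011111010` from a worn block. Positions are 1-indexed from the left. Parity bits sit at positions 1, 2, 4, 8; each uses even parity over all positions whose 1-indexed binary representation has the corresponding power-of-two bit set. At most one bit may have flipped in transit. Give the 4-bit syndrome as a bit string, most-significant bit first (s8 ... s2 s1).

s1: b1⊕b3⊕b5⊕b7⊕b9⊕b11⊕b13⊕b15 = 1⊕1⊕1⊕0⊕1⊕1⊕0⊕0 = 1
s2: b2⊕b3⊕b6⊕b7⊕b10⊕b11⊕b14⊕b15 = 0⊕1⊕1⊕0⊕1⊕1⊕1⊕0 = 1
s4: b4⊕b5⊕b6⊕b7⊕b12⊕b13⊕b14⊕b15 = 1⊕1⊕1⊕0⊕1⊕0⊕1⊕0 = 1
s8: b8⊕b9⊕b10⊕b11⊕b12⊕b13⊕b14⊕b15 = 1⊕1⊕1⊕1⊕1⊕0⊕1⊕0 = 0
Syndrome (s8...s1) = 0111 → position 7.

0111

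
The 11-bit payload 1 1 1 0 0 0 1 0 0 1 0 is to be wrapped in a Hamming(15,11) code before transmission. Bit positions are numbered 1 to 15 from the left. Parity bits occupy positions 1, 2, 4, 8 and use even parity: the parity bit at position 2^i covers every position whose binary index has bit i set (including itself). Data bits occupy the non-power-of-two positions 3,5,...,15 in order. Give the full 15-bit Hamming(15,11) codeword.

101111000010010

Place data bits at non-power-of-two positions: b3=1, b5=1, b6=1, b7=0, b9=0, b10=0, b11=1, b12=0, b13=0, b14=1, b15=0.
p1 = XOR of data positions {3,5,7,9,11,13,15} = 1⊕1⊕0⊕0⊕1⊕0⊕0 = 1
p2 = XOR of data positions {3,6,7,10,11,14,15} = 1⊕1⊕0⊕0⊕1⊕1⊕0 = 0
p4 = XOR of data positions {5,6,7,12,13,14,15} = 1⊕1⊕0⊕0⊕0⊕1⊕0 = 1
p8 = XOR of data positions {9,10,11,12,13,14,15} = 0⊕0⊕1⊕0⊕0⊕1⊕0 = 0
Codeword b1..b15 = 101111000010010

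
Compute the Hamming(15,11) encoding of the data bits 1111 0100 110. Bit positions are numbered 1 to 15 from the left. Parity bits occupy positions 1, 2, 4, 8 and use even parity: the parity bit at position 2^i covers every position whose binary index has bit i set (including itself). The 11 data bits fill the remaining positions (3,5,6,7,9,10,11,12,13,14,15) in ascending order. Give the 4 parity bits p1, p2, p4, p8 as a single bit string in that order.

0111

Place data bits at non-power-of-two positions: b3=1, b5=1, b6=1, b7=1, b9=0, b10=1, b11=0, b12=0, b13=1, b14=1, b15=0.
p1 = XOR of data positions {3,5,7,9,11,13,15} = 1⊕1⊕1⊕0⊕0⊕1⊕0 = 0
p2 = XOR of data positions {3,6,7,10,11,14,15} = 1⊕1⊕1⊕1⊕0⊕1⊕0 = 1
p4 = XOR of data positions {5,6,7,12,13,14,15} = 1⊕1⊕1⊕0⊕1⊕1⊕0 = 1
p8 = XOR of data positions {9,10,11,12,13,14,15} = 0⊕1⊕0⊕0⊕1⊕1⊕0 = 1
Parity bits p1,p2,p4,p8 = 0111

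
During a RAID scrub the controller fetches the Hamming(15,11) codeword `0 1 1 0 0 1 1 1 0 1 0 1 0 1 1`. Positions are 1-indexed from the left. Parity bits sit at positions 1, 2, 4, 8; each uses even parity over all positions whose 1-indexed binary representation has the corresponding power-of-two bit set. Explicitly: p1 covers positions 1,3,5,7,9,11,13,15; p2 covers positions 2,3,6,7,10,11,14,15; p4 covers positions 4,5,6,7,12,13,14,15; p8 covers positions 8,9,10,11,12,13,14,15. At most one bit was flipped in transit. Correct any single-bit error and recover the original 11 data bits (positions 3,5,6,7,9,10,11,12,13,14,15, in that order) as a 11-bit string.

10110101010

s1: b1⊕b3⊕b5⊕b7⊕b9⊕b11⊕b13⊕b15 = 0⊕1⊕0⊕1⊕0⊕0⊕0⊕1 = 1
s2: b2⊕b3⊕b6⊕b7⊕b10⊕b11⊕b14⊕b15 = 1⊕1⊕1⊕1⊕1⊕0⊕1⊕1 = 1
s4: b4⊕b5⊕b6⊕b7⊕b12⊕b13⊕b14⊕b15 = 0⊕0⊕1⊕1⊕1⊕0⊕1⊕1 = 1
s8: b8⊕b9⊕b10⊕b11⊕b12⊕b13⊕b14⊕b15 = 1⊕0⊕1⊕0⊕1⊕0⊕1⊕1 = 1
Syndrome (s8...s1) = 1111 → position 15.
Flip bit 15: corrected codeword = 011001110101010
Data bits at positions 3,5,6,7,9,10,11,12,13,14,15: 10110101010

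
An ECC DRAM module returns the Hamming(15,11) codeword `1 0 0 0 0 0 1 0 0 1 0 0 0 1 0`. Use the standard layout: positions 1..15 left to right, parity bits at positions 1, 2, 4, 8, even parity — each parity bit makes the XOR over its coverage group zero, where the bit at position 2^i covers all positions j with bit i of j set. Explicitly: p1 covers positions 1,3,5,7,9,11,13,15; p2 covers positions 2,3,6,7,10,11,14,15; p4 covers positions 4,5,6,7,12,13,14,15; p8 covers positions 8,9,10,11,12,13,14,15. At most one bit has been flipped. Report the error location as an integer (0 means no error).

s1: b1⊕b3⊕b5⊕b7⊕b9⊕b11⊕b13⊕b15 = 1⊕0⊕0⊕1⊕0⊕0⊕0⊕0 = 0
s2: b2⊕b3⊕b6⊕b7⊕b10⊕b11⊕b14⊕b15 = 0⊕0⊕0⊕1⊕1⊕0⊕1⊕0 = 1
s4: b4⊕b5⊕b6⊕b7⊕b12⊕b13⊕b14⊕b15 = 0⊕0⊕0⊕1⊕0⊕0⊕1⊕0 = 0
s8: b8⊕b9⊕b10⊕b11⊕b12⊕b13⊕b14⊕b15 = 0⊕0⊕1⊕0⊕0⊕0⊕1⊕0 = 0
Syndrome (s8...s1) = 0010 → position 2.

2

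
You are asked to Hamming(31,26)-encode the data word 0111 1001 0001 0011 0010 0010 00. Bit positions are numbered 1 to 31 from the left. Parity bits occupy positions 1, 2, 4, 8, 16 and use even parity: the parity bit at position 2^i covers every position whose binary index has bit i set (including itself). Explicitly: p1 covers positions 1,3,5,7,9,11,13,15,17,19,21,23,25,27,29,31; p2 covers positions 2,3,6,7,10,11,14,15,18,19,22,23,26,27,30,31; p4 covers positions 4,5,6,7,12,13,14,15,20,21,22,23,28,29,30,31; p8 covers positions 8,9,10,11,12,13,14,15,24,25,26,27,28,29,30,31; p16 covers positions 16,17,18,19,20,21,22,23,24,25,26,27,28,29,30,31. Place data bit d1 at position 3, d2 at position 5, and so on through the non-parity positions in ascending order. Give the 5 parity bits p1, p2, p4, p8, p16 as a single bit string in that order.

Place data bits at non-power-of-two positions: b3=0, b5=1, b6=1, b7=1, b9=1, b10=0, b11=0, b12=1, b13=0, b14=0, b15=0, b17=1, b18=0, b19=0, b20=1, b21=1, b22=0, b23=0, b24=1, b25=0, b26=0, b27=0, b28=1, b29=0, b30=0, b31=0.
p1 = XOR of data positions {3,5,7,9,11,13,15,17,19,21,23,25,27,29,31} = 0⊕1⊕1⊕1⊕0⊕0⊕0⊕1⊕0⊕1⊕0⊕0⊕0⊕0⊕0 = 1
p2 = XOR of data positions {3,6,7,10,11,14,15,18,19,22,23,26,27,30,31} = 0⊕1⊕1⊕0⊕0⊕0⊕0⊕0⊕0⊕0⊕0⊕0⊕0⊕0⊕0 = 0
p4 = XOR of data positions {5,6,7,12,13,14,15,20,21,22,23,28,29,30,31} = 1⊕1⊕1⊕1⊕0⊕0⊕0⊕1⊕1⊕0⊕0⊕1⊕0⊕0⊕0 = 1
p8 = XOR of data positions {9,10,11,12,13,14,15,24,25,26,27,28,29,30,31} = 1⊕0⊕0⊕1⊕0⊕0⊕0⊕1⊕0⊕0⊕0⊕1⊕0⊕0⊕0 = 0
p16 = XOR of data positions {17,18,19,20,21,22,23,24,25,26,27,28,29,30,31} = 1⊕0⊕0⊕1⊕1⊕0⊕0⊕1⊕0⊕0⊕0⊕1⊕0⊕0⊕0 = 1
Parity bits p1,p2,p4,p8,p16 = 10101

10101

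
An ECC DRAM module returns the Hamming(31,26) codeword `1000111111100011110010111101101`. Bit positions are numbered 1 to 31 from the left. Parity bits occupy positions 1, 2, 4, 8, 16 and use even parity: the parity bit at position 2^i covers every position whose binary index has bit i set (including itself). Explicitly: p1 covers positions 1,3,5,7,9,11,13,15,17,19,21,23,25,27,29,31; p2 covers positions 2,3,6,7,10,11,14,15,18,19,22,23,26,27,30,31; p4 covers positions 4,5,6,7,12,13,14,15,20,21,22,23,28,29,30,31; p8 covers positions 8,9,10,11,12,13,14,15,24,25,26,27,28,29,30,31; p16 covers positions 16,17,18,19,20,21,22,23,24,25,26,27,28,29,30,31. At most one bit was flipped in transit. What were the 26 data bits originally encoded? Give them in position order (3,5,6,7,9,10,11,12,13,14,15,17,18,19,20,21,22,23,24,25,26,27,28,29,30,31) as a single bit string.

01111110001110010111101111

s1: b1⊕b3⊕b5⊕b7⊕b9⊕b11⊕b13⊕b15⊕b17⊕b19⊕b21⊕b23⊕b25⊕b27⊕b29⊕b31 = 1⊕0⊕1⊕1⊕1⊕1⊕0⊕1⊕1⊕0⊕1⊕1⊕1⊕0⊕1⊕1 = 0
s2: b2⊕b3⊕b6⊕b7⊕b10⊕b11⊕b14⊕b15⊕b18⊕b19⊕b22⊕b23⊕b26⊕b27⊕b30⊕b31 = 0⊕0⊕1⊕1⊕1⊕1⊕0⊕1⊕1⊕0⊕0⊕1⊕1⊕0⊕0⊕1 = 1
s4: b4⊕b5⊕b6⊕b7⊕b12⊕b13⊕b14⊕b15⊕b20⊕b21⊕b22⊕b23⊕b28⊕b29⊕b30⊕b31 = 0⊕1⊕1⊕1⊕0⊕0⊕0⊕1⊕0⊕1⊕0⊕1⊕1⊕1⊕0⊕1 = 1
s8: b8⊕b9⊕b10⊕b11⊕b12⊕b13⊕b14⊕b15⊕b24⊕b25⊕b26⊕b27⊕b28⊕b29⊕b30⊕b31 = 1⊕1⊕1⊕1⊕0⊕0⊕0⊕1⊕1⊕1⊕1⊕0⊕1⊕1⊕0⊕1 = 1
s16: b16⊕b17⊕b18⊕b19⊕b20⊕b21⊕b22⊕b23⊕b24⊕b25⊕b26⊕b27⊕b28⊕b29⊕b30⊕b31 = 1⊕1⊕1⊕0⊕0⊕1⊕0⊕1⊕1⊕1⊕1⊕0⊕1⊕1⊕0⊕1 = 1
Syndrome (s16...s1) = 11110 → position 30.
Flip bit 30: corrected codeword = 1000111111100011110010111101111
Data bits at positions 3,5,6,7,9,10,11,12,13,14,15,17,18,19,20,21,22,23,24,25,26,27,28,29,30,31: 01111110001110010111101111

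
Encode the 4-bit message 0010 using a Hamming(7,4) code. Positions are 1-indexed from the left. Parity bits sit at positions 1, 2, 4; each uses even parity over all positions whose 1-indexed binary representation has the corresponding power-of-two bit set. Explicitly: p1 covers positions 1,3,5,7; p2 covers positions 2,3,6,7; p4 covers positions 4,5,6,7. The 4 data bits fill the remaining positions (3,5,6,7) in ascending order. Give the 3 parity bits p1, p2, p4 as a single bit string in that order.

011

Place data bits at non-power-of-two positions: b3=0, b5=0, b6=1, b7=0.
p1 = XOR of data positions {3,5,7} = 0⊕0⊕0 = 0
p2 = XOR of data positions {3,6,7} = 0⊕1⊕0 = 1
p4 = XOR of data positions {5,6,7} = 0⊕1⊕0 = 1
Parity bits p1,p2,p4 = 011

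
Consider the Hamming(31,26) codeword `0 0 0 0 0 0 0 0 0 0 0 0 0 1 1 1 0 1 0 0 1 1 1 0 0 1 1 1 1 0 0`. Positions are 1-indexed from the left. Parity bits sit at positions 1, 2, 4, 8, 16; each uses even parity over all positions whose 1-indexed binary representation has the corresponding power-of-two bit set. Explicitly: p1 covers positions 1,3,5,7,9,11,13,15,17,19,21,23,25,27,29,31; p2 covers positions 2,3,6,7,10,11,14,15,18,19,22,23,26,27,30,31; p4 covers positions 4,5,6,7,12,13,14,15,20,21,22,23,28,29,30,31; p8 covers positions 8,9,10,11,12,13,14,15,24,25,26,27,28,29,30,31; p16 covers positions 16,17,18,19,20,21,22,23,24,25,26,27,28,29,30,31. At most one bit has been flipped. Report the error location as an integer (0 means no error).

23

s1: b1⊕b3⊕b5⊕b7⊕b9⊕b11⊕b13⊕b15⊕b17⊕b19⊕b21⊕b23⊕b25⊕b27⊕b29⊕b31 = 0⊕0⊕0⊕0⊕0⊕0⊕0⊕1⊕0⊕0⊕1⊕1⊕0⊕1⊕1⊕0 = 1
s2: b2⊕b3⊕b6⊕b7⊕b10⊕b11⊕b14⊕b15⊕b18⊕b19⊕b22⊕b23⊕b26⊕b27⊕b30⊕b31 = 0⊕0⊕0⊕0⊕0⊕0⊕1⊕1⊕1⊕0⊕1⊕1⊕1⊕1⊕0⊕0 = 1
s4: b4⊕b5⊕b6⊕b7⊕b12⊕b13⊕b14⊕b15⊕b20⊕b21⊕b22⊕b23⊕b28⊕b29⊕b30⊕b31 = 0⊕0⊕0⊕0⊕0⊕0⊕1⊕1⊕0⊕1⊕1⊕1⊕1⊕1⊕0⊕0 = 1
s8: b8⊕b9⊕b10⊕b11⊕b12⊕b13⊕b14⊕b15⊕b24⊕b25⊕b26⊕b27⊕b28⊕b29⊕b30⊕b31 = 0⊕0⊕0⊕0⊕0⊕0⊕1⊕1⊕0⊕0⊕1⊕1⊕1⊕1⊕0⊕0 = 0
s16: b16⊕b17⊕b18⊕b19⊕b20⊕b21⊕b22⊕b23⊕b24⊕b25⊕b26⊕b27⊕b28⊕b29⊕b30⊕b31 = 1⊕0⊕1⊕0⊕0⊕1⊕1⊕1⊕0⊕0⊕1⊕1⊕1⊕1⊕0⊕0 = 1
Syndrome (s16...s1) = 10111 → position 23.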